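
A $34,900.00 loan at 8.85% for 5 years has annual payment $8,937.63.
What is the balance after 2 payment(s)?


Formula: Balance = PV*(1+r)^k - PMT*((1+r)^k - 1)/r
Growth: (1 + 0.0885)^2 = 1.184832
Accumulated factor: ((1+r)^k - 1)/r = 2.0885
Balance = $34,900.00 * 1.184832 - $8,937.63 * 2.0885
Balance = $22,684.41

$22,684.41


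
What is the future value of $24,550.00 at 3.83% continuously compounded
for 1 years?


Formula: FV = P * e^(r*t)
Exponent: r*t = 0.0383 * 1 = 0.0383
e^(0.0383) = 1.039043
FV = $24,550.00 * 1.039043 = $25,508.50

$25,508.50


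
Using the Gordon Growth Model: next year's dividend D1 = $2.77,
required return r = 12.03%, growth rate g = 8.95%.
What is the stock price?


Formula: P = D1 / (r - g)
Spread: r - g = 0.1203 - 0.0895 = 0.0308
Substituting: P = $2.77 / 0.0308
P = $89.94

$89.94


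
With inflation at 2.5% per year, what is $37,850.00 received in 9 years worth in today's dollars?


Formula: Real value = nominal / (1 + inflation)^years
Price level: (1 + 0.025)^9 = 1.248863
Real value = $37,850.00 / 1.248863 = $30,307.57

$30,307.57


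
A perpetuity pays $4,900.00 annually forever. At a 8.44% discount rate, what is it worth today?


Formula: PV = C / r
Substituting: PV = $4,900.00 / 0.0844
PV = $58,056.87

$58,056.87


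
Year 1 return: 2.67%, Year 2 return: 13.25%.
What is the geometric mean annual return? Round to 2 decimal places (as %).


Formula: Geometric mean = ((1+r1)*(1+r2))^(1/2) - 1
Product: (1 + 0.0267) * (1 + 0.1325) = 1.0267 * 1.1325 = 1.162738
Square root: 1.162738^0.5 = 1.078303
Geometric mean = 1.078303 - 1 = 0.078303
As percentage: 7.83%

7.83%


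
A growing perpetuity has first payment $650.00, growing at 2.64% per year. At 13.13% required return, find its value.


Formula: PV = C / (r - g)
Spread: r - g = 0.1313 - 0.0264 = 0.1049
Substituting: PV = $650.00 / 0.1049
PV = $6,196.38

$6,196.38


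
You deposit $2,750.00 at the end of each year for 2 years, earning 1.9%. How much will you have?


Formula: FV = PMT * ((1+r)^n - 1) / r
Growth factor: (1 + 0.019)^2 = 1.038361
Numerator: 1.038361 - 1 = 0.038361
FV = $2,750.00 * 0.038361 / 0.019 = $5,552.25

$5,552.25


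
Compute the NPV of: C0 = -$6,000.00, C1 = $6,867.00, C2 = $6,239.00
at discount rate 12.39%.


Formula: NPV = C0 + C1/(1+r) + C2/(1+r)^2
Discount C1: $6,867.00 / (1 + 0.1239) = $6,109.97
Discount C2: $6,239.00 / (1 + 0.1239)^2 = $4,939.23
NPV = -$6,000.00 + $6,109.97 + $4,939.23 = $5,049.21

$5,049.21


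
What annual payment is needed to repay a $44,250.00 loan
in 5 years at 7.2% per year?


Formula: PMT = PV * r / (1 - (1+r)^(-n))
Denominator: 1 - (1 + 0.072)^(-5) = 0.29364
Numerator: $44,250.00 * 0.072 = 3186.0
PMT = 3186.0 / 0.29364 = $10,850.02

$10,850.02


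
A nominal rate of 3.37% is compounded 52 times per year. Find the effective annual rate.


Formula: EAR = (1 + r/m)^m - 1
Period rate: r/m = 0.0337 / 52 = 0.000648
Compounding: (1 + 0.000648)^52 = 1.034263
EAR = 1.034263 - 1 = 0.034263

0.034263


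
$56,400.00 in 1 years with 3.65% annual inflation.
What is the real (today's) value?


Formula: Real value = nominal / (1 + inflation)^years
Price level: (1 + 0.0365)^1 = 1.0365
Real value = $56,400.00 / 1.0365 = $54,413.89

$54,413.89


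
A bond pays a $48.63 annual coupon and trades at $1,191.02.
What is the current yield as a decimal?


Formula: Current yield = annual coupon / price
Substituting: CY = $48.63 / $1,191.02
CY = 0.040831

0.040831


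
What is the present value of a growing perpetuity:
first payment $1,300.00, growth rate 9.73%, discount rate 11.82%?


Formula: PV = C / (r - g)
Spread: r - g = 0.1182 - 0.0973 = 0.0209
Substituting: PV = $1,300.00 / 0.0209
PV = $62,200.96

$62,200.96


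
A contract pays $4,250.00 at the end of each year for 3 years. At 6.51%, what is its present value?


Formula: PV = PMT * (1 - (1+r)^(-n)) / r
Discount factor: (1 + 0.0651)^(-3) = 0.827616
Bracket: 1 - 0.827616 = 0.172384
PV = $4,250.00 * 0.172384 / 0.0651 = $11,253.95

$11,253.95


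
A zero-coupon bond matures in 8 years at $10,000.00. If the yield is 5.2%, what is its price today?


Formula: Price = FV / (1 + r)^n
Substituting: Price = $10,000.00 / (1 + 0.052)^8
Discount factor: (1.052)^8 = 1.50012
Price = $10,000.00 / 1.50012 = $6,666.13

$6,666.13


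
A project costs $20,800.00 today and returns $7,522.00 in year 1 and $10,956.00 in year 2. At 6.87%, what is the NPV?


Formula: NPV = C0 + C1/(1+r) + C2/(1+r)^2
Discount C1: $7,522.00 / (1 + 0.0687) = $7,038.46
Discount C2: $10,956.00 / (1 + 0.0687)^2 = $9,592.69
NPV = -$20,800.00 + $7,038.46 + $9,592.69 = -$4,168.85

-$4,168.85


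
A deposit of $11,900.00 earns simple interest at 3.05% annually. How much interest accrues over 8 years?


Formula: I = P * r * t
Substituting: I = $11,900.00 * 0.0305 * 8
Step: I = $11,900.00 * 0.244
I = $2,903.60

$2,903.60


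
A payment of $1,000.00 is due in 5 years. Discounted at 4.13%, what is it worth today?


Formula: PV = FV / (1 + r)^n
Substituting: PV = $1,000.00 / (1 + 0.0413)^5
Discount factor: (1.0413)^5 = 1.224276
PV = $1,000.00 / 1.224276 = $816.81

$816.81


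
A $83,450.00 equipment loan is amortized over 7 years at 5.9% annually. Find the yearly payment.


Formula: PMT = PV * r / (1 - (1+r)^(-n))
Denominator: 1 - (1 + 0.059)^(-7) = 0.330534
Numerator: $83,450.00 * 0.059 = 4923.55
PMT = 4923.55 / 0.330534 = $14,895.73

$14,895.73


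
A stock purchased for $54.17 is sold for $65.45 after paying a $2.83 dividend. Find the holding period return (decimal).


Formula: HPR = (P1 - P0 + D) / P0
Gain: $65.45 - $54.17 + $2.83 = $14.11
HPR = $14.11 / $54.17 = 0.2605

0.2605


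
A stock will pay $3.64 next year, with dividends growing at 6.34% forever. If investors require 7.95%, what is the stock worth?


Formula: P = D1 / (r - g)
Spread: r - g = 0.0795 - 0.0634 = 0.0161
Substituting: P = $3.64 / 0.0161
P = $226.09

$226.09


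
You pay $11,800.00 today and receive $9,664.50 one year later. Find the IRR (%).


Formula: IRR = C1/C0 - 1
Substituting: IRR = $9,664.50 / $11,800.00 - 1
Ratio: 0.819025 - 1 = -0.180975
IRR = -18.0975%

-18.0975%


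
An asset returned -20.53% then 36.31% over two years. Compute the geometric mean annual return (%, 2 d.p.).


Formula: Geometric mean = ((1+r1)*(1+r2))^(1/2) - 1
Product: (1 + -0.2053) * (1 + 0.3631) = 0.7947 * 1.3631 = 1.083256
Square root: 1.083256^0.5 = 1.040796
Geometric mean = 1.040796 - 1 = 0.040796
As percentage: 4.08%

4.08%


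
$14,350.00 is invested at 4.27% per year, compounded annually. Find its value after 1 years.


Formula: FV = P * (1 + r)^n
Substituting: FV = $14,350.00 * (1 + 0.0427)^1
Growth factor: (1.0427)^1 = 1.0427
FV = $14,350.00 * 1.0427 = $14,962.75

$14,962.75


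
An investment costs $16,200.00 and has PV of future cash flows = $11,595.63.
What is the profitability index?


Formula: PI = PV(cash flows) / initial investment
Substituting: PI = $11,595.63 / $16,200.00
PI = 0.7158

0.7158


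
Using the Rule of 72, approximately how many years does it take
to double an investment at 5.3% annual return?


Formula: Years ≈ 72 / r
Substituting: Years ≈ 72 / 5.3
Years ≈ 13.6

13.6 years


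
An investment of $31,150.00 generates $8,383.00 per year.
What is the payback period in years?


Formula: Payback = investment / annual cash flow
Substituting: Payback = $31,150.00 / $8,383.00
Payback = 3.7159 years

3.7159 years


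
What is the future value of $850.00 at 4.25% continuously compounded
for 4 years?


Formula: FV = P * e^(r*t)
Exponent: r*t = 0.0425 * 4 = 0.17
e^(0.17) = 1.185305
FV = $850.00 * 1.185305 = $1,007.51

$1,007.51


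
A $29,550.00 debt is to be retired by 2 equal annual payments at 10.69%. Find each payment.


Formula: PMT = PV * r / (1 - (1+r)^(-n))
Denominator: 1 - (1 + 0.1069)^(-2) = 0.183825
Numerator: $29,550.00 * 0.1069 = 3158.895
PMT = 3158.895 / 0.183825 = $17,184.24

$17,184.24


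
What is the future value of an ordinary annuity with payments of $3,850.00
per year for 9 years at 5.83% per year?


Formula: FV = PMT * ((1+r)^n - 1) / r
Growth factor: (1 + 0.0583)^9 = 1.665249
Numerator: 1.665249 - 1 = 0.665249
FV = $3,850.00 * 0.665249 / 0.0583 = $43,931.53

$43,931.53


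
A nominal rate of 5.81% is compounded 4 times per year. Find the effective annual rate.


Formula: EAR = (1 + r/m)^m - 1
Period rate: r/m = 0.0581 / 4 = 0.014525
Compounding: (1 + 0.014525)^4 = 1.059378
EAR = 1.059378 - 1 = 0.059378

0.059378


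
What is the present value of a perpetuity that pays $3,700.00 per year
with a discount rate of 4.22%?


Formula: PV = C / r
Substituting: PV = $3,700.00 / 0.0422
PV = $87,677.73

$87,677.73


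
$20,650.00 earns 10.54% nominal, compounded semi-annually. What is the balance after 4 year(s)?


Formula: FV = P * (1 + r/m)^(m*t)
Period rate: r/m = 0.1054 / 2 = 0.0527
Total periods: m*t = 2 * 4 = 8
Growth factor: (1 + 0.0527)^8 = 1.508124
FV = $20,650.00 * 1.508124 = $31,142.76

$31,142.76


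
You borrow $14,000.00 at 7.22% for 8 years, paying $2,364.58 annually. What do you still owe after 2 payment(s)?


Formula: Balance = PV*(1+r)^k - PMT*((1+r)^k - 1)/r
Growth: (1 + 0.0722)^2 = 1.149613
Accumulated factor: ((1+r)^k - 1)/r = 2.0722
Balance = $14,000.00 * 1.149613 - $2,364.58 * 2.0722
Balance = $11,194.70

$11,194.70


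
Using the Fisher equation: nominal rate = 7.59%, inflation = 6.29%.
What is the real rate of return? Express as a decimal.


Formula: (1 + r_real) = (1 + r_nom) / (1 + inflation)
Substituting: (1 + r_real) = 1.0759 / 1.0629
(1 + r_real) = 1.012231
r_real = 1.012231 - 1 = 0.012231

0.012231


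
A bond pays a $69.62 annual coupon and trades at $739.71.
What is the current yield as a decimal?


Formula: Current yield = annual coupon / price
Substituting: CY = $69.62 / $739.71
CY = 0.094118

0.094118


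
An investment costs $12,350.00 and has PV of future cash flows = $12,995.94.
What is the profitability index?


Formula: PI = PV(cash flows) / initial investment
Substituting: PI = $12,995.94 / $12,350.00
PI = 1.0523

1.0523


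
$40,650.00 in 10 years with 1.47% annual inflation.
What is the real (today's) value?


Formula: Real value = nominal / (1 + inflation)^years
Price level: (1 + 0.0147)^10 = 1.157115
Real value = $40,650.00 / 1.157115 = $35,130.47

$35,130.47


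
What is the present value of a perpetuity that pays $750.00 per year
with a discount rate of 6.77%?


Formula: PV = C / r
Substituting: PV = $750.00 / 0.0677
PV = $11,078.29

$11,078.29


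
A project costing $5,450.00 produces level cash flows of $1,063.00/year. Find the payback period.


Formula: Payback = investment / annual cash flow
Substituting: Payback = $5,450.00 / $1,063.00
Payback = 5.127 years

5.127 years


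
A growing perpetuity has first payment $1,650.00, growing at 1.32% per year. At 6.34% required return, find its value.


Formula: PV = C / (r - g)
Spread: r - g = 0.0634 - 0.0132 = 0.0502
Substituting: PV = $1,650.00 / 0.0502
PV = $32,868.53

$32,868.53


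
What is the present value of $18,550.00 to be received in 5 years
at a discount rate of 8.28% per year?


Formula: PV = FV / (1 + r)^n
Substituting: PV = $18,550.00 / (1 + 0.0828)^5
Discount factor: (1.0828)^5 = 1.488474
PV = $18,550.00 / 1.488474 = $12,462.43

$12,462.43


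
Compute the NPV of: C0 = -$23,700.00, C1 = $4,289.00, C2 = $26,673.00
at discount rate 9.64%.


Formula: NPV = C0 + C1/(1+r) + C2/(1+r)^2
Discount C1: $4,289.00 / (1 + 0.0964) = $3,911.89
Discount C2: $26,673.00 / (1 + 0.0964)^2 = $22,188.80
NPV = -$23,700.00 + $3,911.89 + $22,188.80 = $2,400.69

$2,400.69


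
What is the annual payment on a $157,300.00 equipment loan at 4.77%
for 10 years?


Formula: PMT = PV * r / (1 - (1+r)^(-n))
Denominator: 1 - (1 + 0.0477)^(-10) = 0.372476
Numerator: $157,300.00 * 0.0477 = 7503.21
PMT = 7503.21 / 0.372476 = $20,144.16

$20,144.16


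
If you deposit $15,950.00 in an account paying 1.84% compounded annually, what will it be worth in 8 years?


Formula: FV = P * (1 + r)^n
Substituting: FV = $15,950.00 * (1 + 0.0184)^8
Growth factor: (1.0184)^8 = 1.157037
FV = $15,950.00 * 1.157037 = $18,454.73

$18,454.73


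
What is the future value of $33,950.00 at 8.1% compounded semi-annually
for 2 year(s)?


Formula: FV = P * (1 + r/m)^(m*t)
Period rate: r/m = 0.081 / 2 = 0.0405
Total periods: m*t = 2 * 2 = 4
Growth factor: (1 + 0.0405)^4 = 1.17211
FV = $33,950.00 * 1.17211 = $39,793.13

$39,793.13


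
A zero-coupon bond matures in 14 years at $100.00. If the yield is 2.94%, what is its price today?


Formula: Price = FV / (1 + r)^n
Substituting: Price = $100.00 / (1 + 0.0294)^14
Discount factor: (1.0294)^14 = 1.500301
Price = $100.00 / 1.500301 = $66.65

$66.65


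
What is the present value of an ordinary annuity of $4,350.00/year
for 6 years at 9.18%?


Formula: PV = PMT * (1 - (1+r)^(-n)) / r
Discount factor: (1 + 0.0918)^(-6) = 0.590393
Bracket: 1 - 0.590393 = 0.409607
PV = $4,350.00 * 0.409607 / 0.0918 = $19,409.47

$19,409.47


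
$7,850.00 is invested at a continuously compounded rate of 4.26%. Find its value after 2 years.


Formula: FV = P * e^(r*t)
Exponent: r*t = 0.0426 * 2 = 0.0852
e^(0.0852) = 1.088935
FV = $7,850.00 * 1.088935 = $8,548.14

$8,548.14


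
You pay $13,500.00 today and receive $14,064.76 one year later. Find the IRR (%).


Formula: IRR = C1/C0 - 1
Substituting: IRR = $14,064.76 / $13,500.00 - 1
Ratio: 1.041834 - 1 = 0.041834
IRR = 4.1834%

4.1834%


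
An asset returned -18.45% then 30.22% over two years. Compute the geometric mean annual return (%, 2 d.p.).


Formula: Geometric mean = ((1+r1)*(1+r2))^(1/2) - 1
Product: (1 + -0.1845) * (1 + 0.3022) = 0.8155 * 1.3022 = 1.061944
Square root: 1.061944^0.5 = 1.030507
Geometric mean = 1.030507 - 1 = 0.030507
As percentage: 3.05%

3.05%


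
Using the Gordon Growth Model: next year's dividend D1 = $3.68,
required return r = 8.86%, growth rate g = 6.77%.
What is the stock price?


Formula: P = D1 / (r - g)
Spread: r - g = 0.0886 - 0.0677 = 0.0209
Substituting: P = $3.68 / 0.0209
P = $176.08

$176.08


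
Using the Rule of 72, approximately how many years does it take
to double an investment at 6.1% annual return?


Formula: Years ≈ 72 / r
Substituting: Years ≈ 72 / 6.1
Years ≈ 11.8

11.8 years


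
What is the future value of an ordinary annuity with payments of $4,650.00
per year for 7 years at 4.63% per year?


Formula: FV = PMT * ((1+r)^n - 1) / r
Growth factor: (1 + 0.0463)^7 = 1.372757
Numerator: 1.372757 - 1 = 0.372757
FV = $4,650.00 * 0.372757 / 0.0463 = $37,436.69

$37,436.69


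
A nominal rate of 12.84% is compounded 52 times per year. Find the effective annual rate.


Formula: EAR = (1 + r/m)^m - 1
Period rate: r/m = 0.1284 / 52 = 0.002469
Compounding: (1 + 0.002469)^52 = 1.136828
EAR = 1.136828 - 1 = 0.136828

0.136828


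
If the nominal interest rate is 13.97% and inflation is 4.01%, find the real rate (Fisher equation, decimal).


Formula: (1 + r_real) = (1 + r_nom) / (1 + inflation)
Substituting: (1 + r_real) = 1.1397 / 1.0401
(1 + r_real) = 1.09576
r_real = 1.09576 - 1 = 0.09576

0.09576


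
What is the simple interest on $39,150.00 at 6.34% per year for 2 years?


Formula: I = P * r * t
Substituting: I = $39,150.00 * 0.0634 * 2
Step: I = $39,150.00 * 0.1268
I = $4,964.22

$4,964.22


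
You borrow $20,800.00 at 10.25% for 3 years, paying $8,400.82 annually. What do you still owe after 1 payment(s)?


Formula: Balance = PV*(1+r)^k - PMT*((1+r)^k - 1)/r
Growth: (1 + 0.1025)^1 = 1.1025
Accumulated factor: ((1+r)^k - 1)/r = 1.0
Balance = $20,800.00 * 1.1025 - $8,400.82 * 1.0
Balance = $14,531.18

$14,531.18


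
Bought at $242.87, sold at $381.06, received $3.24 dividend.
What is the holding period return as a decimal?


Formula: HPR = (P1 - P0 + D) / P0
Gain: $381.06 - $242.87 + $3.24 = $141.43
HPR = $141.43 / $242.87 = 0.5823

0.5823


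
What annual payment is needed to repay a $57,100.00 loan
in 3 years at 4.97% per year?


Formula: PMT = PV * r / (1 - (1+r)^(-n))
Denominator: 1 - (1 + 0.0497)^(-3) = 0.135422
Numerator: $57,100.00 * 0.0497 = 2837.87
PMT = 2837.87 / 0.135422 = $20,955.82

$20,955.82


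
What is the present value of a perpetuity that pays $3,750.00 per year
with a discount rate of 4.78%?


Formula: PV = C / r
Substituting: PV = $3,750.00 / 0.0478
PV = $78,451.88

$78,451.88


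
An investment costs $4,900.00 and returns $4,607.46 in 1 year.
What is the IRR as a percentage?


Formula: IRR = C1/C0 - 1
Substituting: IRR = $4,607.46 / $4,900.00 - 1
Ratio: 0.940298 - 1 = -0.059702
IRR = -5.9702%

-5.9702%


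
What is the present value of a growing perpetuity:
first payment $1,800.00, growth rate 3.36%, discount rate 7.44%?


Formula: PV = C / (r - g)
Spread: r - g = 0.0744 - 0.0336 = 0.0408
Substituting: PV = $1,800.00 / 0.0408
PV = $44,117.65

$44,117.65


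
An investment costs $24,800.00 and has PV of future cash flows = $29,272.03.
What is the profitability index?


Formula: PI = PV(cash flows) / initial investment
Substituting: PI = $29,272.03 / $24,800.00
PI = 1.1803

1.1803


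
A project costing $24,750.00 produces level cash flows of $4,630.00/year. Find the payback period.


Formula: Payback = investment / annual cash flow
Substituting: Payback = $24,750.00 / $4,630.00
Payback = 5.3456 years

5.3456 years


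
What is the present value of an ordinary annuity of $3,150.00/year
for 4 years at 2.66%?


Formula: PV = PMT * (1 - (1+r)^(-n)) / r
Discount factor: (1 + 0.0266)^(-4) = 0.900316
Bracket: 1 - 0.900316 = 0.099684
PV = $3,150.00 * 0.099684 / 0.0266 = $11,804.69

$11,804.69


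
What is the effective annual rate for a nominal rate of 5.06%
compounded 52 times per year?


Formula: EAR = (1 + r/m)^m - 1
Period rate: r/m = 0.0506 / 52 = 0.000973
Compounding: (1 + 0.000973)^52 = 1.051876
EAR = 1.051876 - 1 = 0.051876

0.051876


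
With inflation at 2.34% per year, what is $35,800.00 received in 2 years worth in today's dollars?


Formula: Real value = nominal / (1 + inflation)^years
Price level: (1 + 0.0234)^2 = 1.047348
Real value = $35,800.00 / 1.047348 = $34,181.59

$34,181.59


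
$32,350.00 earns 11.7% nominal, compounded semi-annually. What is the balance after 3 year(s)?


Formula: FV = P * (1 + r/m)^(m*t)
Period rate: r/m = 0.117 / 2 = 0.0585
Total periods: m*t = 2 * 3 = 6
Growth factor: (1 + 0.0585)^6 = 1.406518
FV = $32,350.00 * 1.406518 = $45,500.84

$45,500.84


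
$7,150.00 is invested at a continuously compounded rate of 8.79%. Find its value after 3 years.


Formula: FV = P * e^(r*t)
Exponent: r*t = 0.0879 * 3 = 0.2637
e^(0.2637) = 1.301738
FV = $7,150.00 * 1.301738 = $9,307.42

$9,307.42


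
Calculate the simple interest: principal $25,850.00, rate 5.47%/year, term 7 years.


Formula: I = P * r * t
Substituting: I = $25,850.00 * 0.0547 * 7
Step: I = $25,850.00 * 0.3829
I = $9,897.97

$9,897.97


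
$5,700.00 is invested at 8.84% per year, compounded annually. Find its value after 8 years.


Formula: FV = P * (1 + r)^n
Substituting: FV = $5,700.00 * (1 + 0.0884)^8
Growth factor: (1.0884)^8 = 1.969284
FV = $5,700.00 * 1.969284 = $11,224.92

$11,224.92


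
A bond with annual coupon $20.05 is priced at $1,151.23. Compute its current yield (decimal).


Formula: Current yield = annual coupon / price
Substituting: CY = $20.05 / $1,151.23
CY = 0.017416

0.017416


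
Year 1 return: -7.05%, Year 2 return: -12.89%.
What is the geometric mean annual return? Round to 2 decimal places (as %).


Formula: Geometric mean = ((1+r1)*(1+r2))^(1/2) - 1
Product: (1 + -0.0705) * (1 + -0.1289) = 0.9295 * 0.8711 = 0.809687
Square root: 0.809687^0.5 = 0.899826
Geometric mean = 0.899826 - 1 = -0.100174
As percentage: -10.02%

-10.02%


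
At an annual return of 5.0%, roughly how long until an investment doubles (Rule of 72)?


Formula: Years ≈ 72 / r
Substituting: Years ≈ 72 / 5.0
Years ≈ 14.4

14.4 years


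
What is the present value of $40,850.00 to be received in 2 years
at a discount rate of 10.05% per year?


Formula: PV = FV / (1 + r)^n
Substituting: PV = $40,850.00 / (1 + 0.1005)^2
Discount factor: (1.1005)^2 = 1.2111
PV = $40,850.00 / 1.2111 = $33,729.66

$33,729.66


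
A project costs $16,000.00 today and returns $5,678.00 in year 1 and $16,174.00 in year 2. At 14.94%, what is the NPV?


Formula: NPV = C0 + C1/(1+r) + C2/(1+r)^2
Discount C1: $5,678.00 / (1 + 0.1494) = $4,939.97
Discount C2: $16,174.00 / (1 + 0.1494)^2 = $12,242.64
NPV = -$16,000.00 + $4,939.97 + $12,242.64 = $1,182.61

$1,182.61


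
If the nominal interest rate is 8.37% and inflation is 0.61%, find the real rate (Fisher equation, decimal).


Formula: (1 + r_real) = (1 + r_nom) / (1 + inflation)
Substituting: (1 + r_real) = 1.0837 / 1.0061
(1 + r_real) = 1.07713
r_real = 1.07713 - 1 = 0.07713

0.07713


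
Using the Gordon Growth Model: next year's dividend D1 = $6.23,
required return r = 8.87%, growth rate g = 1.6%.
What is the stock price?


Formula: P = D1 / (r - g)
Spread: r - g = 0.0887 - 0.016 = 0.0727
Substituting: P = $6.23 / 0.0727
P = $85.69

$85.69


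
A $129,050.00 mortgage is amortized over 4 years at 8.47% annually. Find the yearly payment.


Formula: PMT = PV * r / (1 - (1+r)^(-n))
Denominator: 1 - (1 + 0.0847)^(-4) = 0.277627
Numerator: $129,050.00 * 0.0847 = 10930.535
PMT = 10930.535 / 0.277627 = $39,371.28

$39,371.28


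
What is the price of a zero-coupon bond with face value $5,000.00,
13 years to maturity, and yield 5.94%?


Formula: Price = FV / (1 + r)^n
Substituting: Price = $5,000.00 / (1 + 0.0594)^13
Discount factor: (1.0594)^13 = 2.117286
Price = $5,000.00 / 2.117286 = $2,361.51

$2,361.51


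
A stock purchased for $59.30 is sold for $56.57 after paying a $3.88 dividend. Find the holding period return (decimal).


Formula: HPR = (P1 - P0 + D) / P0
Gain: $56.57 - $59.30 + $3.88 = $1.15
HPR = $1.15 / $59.30 = 0.0194

0.0194


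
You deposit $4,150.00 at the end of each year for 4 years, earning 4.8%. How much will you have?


Formula: FV = PMT * ((1+r)^n - 1) / r
Growth factor: (1 + 0.048)^4 = 1.206272
Numerator: 1.206272 - 1 = 0.206272
FV = $4,150.00 * 0.206272 / 0.048 = $17,833.91

$17,833.91


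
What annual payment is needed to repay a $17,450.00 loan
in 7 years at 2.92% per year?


Formula: PMT = PV * r / (1 - (1+r)^(-n))
Denominator: 1 - (1 + 0.0292)^(-7) = 0.182474
Numerator: $17,450.00 * 0.0292 = 509.54
PMT = 509.54 / 0.182474 = $2,792.40

$2,792.40


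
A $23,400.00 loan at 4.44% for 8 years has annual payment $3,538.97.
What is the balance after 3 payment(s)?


Formula: Balance = PV*(1+r)^k - PMT*((1+r)^k - 1)/r
Growth: (1 + 0.0444)^3 = 1.139202
Accumulated factor: ((1+r)^k - 1)/r = 3.135171
Balance = $23,400.00 * 1.139202 - $3,538.97 * 3.135171
Balance = $15,562.04

$15,562.04


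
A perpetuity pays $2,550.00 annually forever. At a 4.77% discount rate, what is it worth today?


Formula: PV = C / r
Substituting: PV = $2,550.00 / 0.0477
PV = $53,459.12

$53,459.12


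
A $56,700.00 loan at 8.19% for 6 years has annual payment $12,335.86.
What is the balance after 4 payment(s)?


Formula: Balance = PV*(1+r)^k - PMT*((1+r)^k - 1)/r
Growth: (1 + 0.0819)^4 = 1.370088
Accumulated factor: ((1+r)^k - 1)/r = 4.51878
Balance = $56,700.00 * 1.370088 - $12,335.86 * 4.51878
Balance = $21,940.96

$21,940.96


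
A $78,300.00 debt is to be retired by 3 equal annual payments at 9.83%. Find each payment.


Formula: PMT = PV * r / (1 - (1+r)^(-n))
Denominator: 1 - (1 + 0.0983)^(-3) = 0.245191
Numerator: $78,300.00 * 0.0983 = 7696.89
PMT = 7696.89 / 0.245191 = $31,391.40

$31,391.40


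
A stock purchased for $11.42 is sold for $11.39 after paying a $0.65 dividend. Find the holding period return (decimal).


Formula: HPR = (P1 - P0 + D) / P0
Gain: $11.39 - $11.42 + $0.65 = $0.62
HPR = $0.62 / $11.42 = 0.0543

0.0543


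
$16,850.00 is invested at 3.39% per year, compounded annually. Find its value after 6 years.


Formula: FV = P * (1 + r)^n
Substituting: FV = $16,850.00 * (1 + 0.0339)^6
Growth factor: (1.0339)^6 = 1.221437
FV = $16,850.00 * 1.221437 = $20,581.22

$20,581.22


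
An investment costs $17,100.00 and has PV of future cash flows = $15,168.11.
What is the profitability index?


Formula: PI = PV(cash flows) / initial investment
Substituting: PI = $15,168.11 / $17,100.00
PI = 0.887

0.887


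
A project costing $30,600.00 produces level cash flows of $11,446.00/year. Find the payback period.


Formula: Payback = investment / annual cash flow
Substituting: Payback = $30,600.00 / $11,446.00
Payback = 2.6734 years

2.6734 years


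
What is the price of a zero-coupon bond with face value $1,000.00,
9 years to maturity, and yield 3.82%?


Formula: Price = FV / (1 + r)^n
Substituting: Price = $1,000.00 / (1 + 0.0382)^9
Discount factor: (1.0382)^9 = 1.401294
Price = $1,000.00 / 1.401294 = $713.63

$713.63


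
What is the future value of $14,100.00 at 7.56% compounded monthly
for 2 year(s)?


Formula: FV = P * (1 + r/m)^(m*t)
Period rate: r/m = 0.0756 / 12 = 0.0063
Total periods: m*t = 12 * 2 = 24
Growth factor: (1 + 0.0063)^24 = 1.162678
FV = $14,100.00 * 1.162678 = $16,393.76

$16,393.76


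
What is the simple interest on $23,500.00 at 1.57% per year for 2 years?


Formula: I = P * r * t
Substituting: I = $23,500.00 * 0.0157 * 2
Step: I = $23,500.00 * 0.0314
I = $737.90

$737.90


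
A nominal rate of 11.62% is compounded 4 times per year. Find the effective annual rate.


Formula: EAR = (1 + r/m)^m - 1
Period rate: r/m = 0.1162 / 4 = 0.02905
Compounding: (1 + 0.02905)^4 = 1.121362
EAR = 1.121362 - 1 = 0.121362

0.121362


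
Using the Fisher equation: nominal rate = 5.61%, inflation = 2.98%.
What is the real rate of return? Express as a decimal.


Formula: (1 + r_real) = (1 + r_nom) / (1 + inflation)
Substituting: (1 + r_real) = 1.0561 / 1.0298
(1 + r_real) = 1.025539
r_real = 1.025539 - 1 = 0.025539

0.025539


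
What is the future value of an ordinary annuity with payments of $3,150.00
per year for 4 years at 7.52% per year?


Formula: FV = PMT * ((1+r)^n - 1) / r
Growth factor: (1 + 0.0752)^4 = 1.336463
Numerator: 1.336463 - 1 = 0.336463
FV = $3,150.00 * 0.336463 / 0.0752 = $14,093.87

$14,093.87


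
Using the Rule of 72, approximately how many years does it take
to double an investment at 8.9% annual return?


Formula: Years ≈ 72 / r
Substituting: Years ≈ 72 / 8.9
Years ≈ 8.1

8.1 years


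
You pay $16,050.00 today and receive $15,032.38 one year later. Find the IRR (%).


Formula: IRR = C1/C0 - 1
Substituting: IRR = $15,032.38 / $16,050.00 - 1
Ratio: 0.936597 - 1 = -0.063403
IRR = -6.3403%

-6.3403%


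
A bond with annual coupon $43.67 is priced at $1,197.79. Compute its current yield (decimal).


Formula: Current yield = annual coupon / price
Substituting: CY = $43.67 / $1,197.79
CY = 0.036459

0.036459


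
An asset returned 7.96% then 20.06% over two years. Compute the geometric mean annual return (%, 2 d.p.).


Formula: Geometric mean = ((1+r1)*(1+r2))^(1/2) - 1
Product: (1 + 0.0796) * (1 + 0.2006) = 1.0796 * 1.2006 = 1.296168
Square root: 1.296168^0.5 = 1.138494
Geometric mean = 1.138494 - 1 = 0.138494
As percentage: 13.85%

13.85%


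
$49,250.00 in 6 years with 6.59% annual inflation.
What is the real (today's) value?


Formula: Real value = nominal / (1 + inflation)^years
Price level: (1 + 0.0659)^6 = 1.466556
Real value = $49,250.00 / 1.466556 = $33,582.07

$33,582.07


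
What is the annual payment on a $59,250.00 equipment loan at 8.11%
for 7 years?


Formula: PMT = PV * r / (1 - (1+r)^(-n))
Denominator: 1 - (1 + 0.0811)^(-7) = 0.420653
Numerator: $59,250.00 * 0.0811 = 4805.175
PMT = 4805.175 / 0.420653 = $11,423.14

$11,423.14


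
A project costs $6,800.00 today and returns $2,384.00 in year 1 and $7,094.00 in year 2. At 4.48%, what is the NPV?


Formula: NPV = C0 + C1/(1+r) + C2/(1+r)^2
Discount C1: $2,384.00 / (1 + 0.0448) = $2,281.78
Discount C2: $7,094.00 / (1 + 0.0448)^2 = $6,498.68
NPV = -$6,800.00 + $2,281.78 + $6,498.68 = $1,980.45

$1,980.45


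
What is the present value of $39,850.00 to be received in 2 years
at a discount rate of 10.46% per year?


Formula: PV = FV / (1 + r)^n
Substituting: PV = $39,850.00 / (1 + 0.1046)^2
Discount factor: (1.1046)^2 = 1.220141
PV = $39,850.00 / 1.220141 = $32,660.16

$32,660.16


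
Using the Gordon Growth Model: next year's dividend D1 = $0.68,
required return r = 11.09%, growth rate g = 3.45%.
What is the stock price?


Formula: P = D1 / (r - g)
Spread: r - g = 0.1109 - 0.0345 = 0.0764
Substituting: P = $0.68 / 0.0764
P = $8.90

$8.90


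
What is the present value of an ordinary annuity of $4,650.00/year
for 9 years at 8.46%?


Formula: PV = PMT * (1 - (1+r)^(-n)) / r
Discount factor: (1 + 0.0846)^(-9) = 0.481475
Bracket: 1 - 0.481475 = 0.518525
PV = $4,650.00 * 0.518525 / 0.0846 = $28,500.50

$28,500.50


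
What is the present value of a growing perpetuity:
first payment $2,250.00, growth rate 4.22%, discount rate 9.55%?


Formula: PV = C / (r - g)
Spread: r - g = 0.0955 - 0.0422 = 0.0533
Substituting: PV = $2,250.00 / 0.0533
PV = $42,213.88

$42,213.88


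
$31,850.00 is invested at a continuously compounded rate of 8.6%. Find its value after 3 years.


Formula: FV = P * e^(r*t)
Exponent: r*t = 0.086 * 3 = 0.258
e^(0.258) = 1.294339
FV = $31,850.00 * 1.294339 = $41,224.69

$41,224.69


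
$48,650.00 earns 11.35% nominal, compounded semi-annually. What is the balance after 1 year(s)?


Formula: FV = P * (1 + r/m)^(m*t)
Period rate: r/m = 0.1135 / 2 = 0.05675
Total periods: m*t = 2 * 1 = 2
Growth factor: (1 + 0.05675)^2 = 1.116721
FV = $48,650.00 * 1.116721 = $54,328.46

$54,328.46


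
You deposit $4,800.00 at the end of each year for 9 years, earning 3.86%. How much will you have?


Formula: FV = PMT * ((1+r)^n - 1) / r
Growth factor: (1 + 0.0386)^9 = 1.40616
Numerator: 1.40616 - 1 = 0.40616
FV = $4,800.00 * 0.40616 / 0.0386 = $50,506.99

$50,506.99


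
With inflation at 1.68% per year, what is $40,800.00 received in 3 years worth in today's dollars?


Formula: Real value = nominal / (1 + inflation)^years
Price level: (1 + 0.0168)^3 = 1.051251
Real value = $40,800.00 / 1.051251 = $38,810.89

$38,810.89


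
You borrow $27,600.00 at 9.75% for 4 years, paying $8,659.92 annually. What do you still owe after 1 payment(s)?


Formula: Balance = PV*(1+r)^k - PMT*((1+r)^k - 1)/r
Growth: (1 + 0.0975)^1 = 1.0975
Accumulated factor: ((1+r)^k - 1)/r = 1.0
Balance = $27,600.00 * 1.0975 - $8,659.92 * 1.0
Balance = $21,631.08

$21,631.08


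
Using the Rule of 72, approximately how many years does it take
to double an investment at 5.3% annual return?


Formula: Years ≈ 72 / r
Substituting: Years ≈ 72 / 5.3
Years ≈ 13.6

13.6 years


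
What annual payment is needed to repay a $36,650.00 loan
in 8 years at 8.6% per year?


Formula: PMT = PV * r / (1 - (1+r)^(-n))
Denominator: 1 - (1 + 0.086)^(-8) = 0.483154
Numerator: $36,650.00 * 0.086 = 3151.9
PMT = 3151.9 / 0.483154 = $6,523.60

$6,523.60


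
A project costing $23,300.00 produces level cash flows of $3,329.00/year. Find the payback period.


Formula: Payback = investment / annual cash flow
Substituting: Payback = $23,300.00 / $3,329.00
Payback = 6.9991 years

6.9991 years


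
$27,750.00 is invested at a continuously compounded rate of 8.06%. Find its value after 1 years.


Formula: FV = P * e^(r*t)
Exponent: r*t = 0.0806 * 1 = 0.0806
e^(0.0806) = 1.083937
FV = $27,750.00 * 1.083937 = $30,079.26

$30,079.26


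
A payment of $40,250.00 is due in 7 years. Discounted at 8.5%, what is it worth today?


Formula: PV = FV / (1 + r)^n
Substituting: PV = $40,250.00 / (1 + 0.085)^7
Discount factor: (1.085)^7 = 1.770142
PV = $40,250.00 / 1.770142 = $22,738.29

$22,738.29


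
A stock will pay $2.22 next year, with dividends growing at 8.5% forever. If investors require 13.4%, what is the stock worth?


Formula: P = D1 / (r - g)
Spread: r - g = 0.134 - 0.085 = 0.049
Substituting: P = $2.22 / 0.049
P = $45.31

$45.31


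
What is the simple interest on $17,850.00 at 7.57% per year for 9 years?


Formula: I = P * r * t
Substituting: I = $17,850.00 * 0.0757 * 9
Step: I = $17,850.00 * 0.6813
I = $12,161.21

$12,161.21


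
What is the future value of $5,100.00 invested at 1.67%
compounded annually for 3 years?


Formula: FV = P * (1 + r)^n
Substituting: FV = $5,100.00 * (1 + 0.0167)^3
Growth factor: (1.0167)^3 = 1.050941
FV = $5,100.00 * 1.050941 = $5,359.80

$5,359.80


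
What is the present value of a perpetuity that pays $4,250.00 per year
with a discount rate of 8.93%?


Formula: PV = C / r
Substituting: PV = $4,250.00 / 0.0893
PV = $47,592.39

$47,592.39


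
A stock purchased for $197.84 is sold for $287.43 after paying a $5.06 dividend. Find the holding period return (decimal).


Formula: HPR = (P1 - P0 + D) / P0
Gain: $287.43 - $197.84 + $5.06 = $94.65
HPR = $94.65 / $197.84 = 0.4784

0.4784


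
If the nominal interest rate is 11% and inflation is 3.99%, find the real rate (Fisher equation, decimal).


Formula: (1 + r_real) = (1 + r_nom) / (1 + inflation)
Substituting: (1 + r_real) = 1.11 / 1.0399
(1 + r_real) = 1.06741
r_real = 1.06741 - 1 = 0.06741

0.06741


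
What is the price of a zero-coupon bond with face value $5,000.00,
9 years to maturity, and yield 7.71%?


Formula: Price = FV / (1 + r)^n
Substituting: Price = $5,000.00 / (1 + 0.0771)^9
Discount factor: (1.0771)^9 = 1.951211
Price = $5,000.00 / 1.951211 = $2,562.51

$2,562.51


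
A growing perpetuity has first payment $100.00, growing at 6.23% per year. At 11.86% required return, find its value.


Formula: PV = C / (r - g)
Spread: r - g = 0.1186 - 0.0623 = 0.0563
Substituting: PV = $100.00 / 0.0563
PV = $1,776.20

$1,776.20


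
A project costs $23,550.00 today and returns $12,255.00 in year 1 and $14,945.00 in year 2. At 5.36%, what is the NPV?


Formula: NPV = C0 + C1/(1+r) + C2/(1+r)^2
Discount C1: $12,255.00 / (1 + 0.0536) = $11,631.55
Discount C2: $14,945.00 / (1 + 0.0536)^2 = $13,463.08
NPV = -$23,550.00 + $11,631.55 + $13,463.08 = $1,544.63

$1,544.63


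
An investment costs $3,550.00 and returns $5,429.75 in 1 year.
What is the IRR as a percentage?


Formula: IRR = C1/C0 - 1
Substituting: IRR = $5,429.75 / $3,550.00 - 1
Ratio: 1.529507 - 1 = 0.529507
IRR = 52.9507%

52.9507%


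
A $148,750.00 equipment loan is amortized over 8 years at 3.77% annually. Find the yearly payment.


Formula: PMT = PV * r / (1 - (1+r)^(-n))
Denominator: 1 - (1 + 0.0377)^(-8) = 0.256253
Numerator: $148,750.00 * 0.0377 = 5607.875
PMT = 5607.875 / 0.256253 = $21,884.17

$21,884.17


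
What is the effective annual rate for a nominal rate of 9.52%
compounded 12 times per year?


Formula: EAR = (1 + r/m)^m - 1
Period rate: r/m = 0.0952 / 12 = 0.007933
Compounding: (1 + 0.007933)^12 = 1.099466
EAR = 1.099466 - 1 = 0.099466

0.099466


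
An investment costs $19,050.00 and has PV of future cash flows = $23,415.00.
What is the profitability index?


Formula: PI = PV(cash flows) / initial investment
Substituting: PI = $23,415.00 / $19,050.00
PI = 1.2291

1.2291


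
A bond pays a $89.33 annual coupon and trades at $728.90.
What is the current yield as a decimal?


Formula: Current yield = annual coupon / price
Substituting: CY = $89.33 / $728.90
CY = 0.122555

0.122555


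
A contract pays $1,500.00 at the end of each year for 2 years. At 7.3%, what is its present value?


Formula: PV = PMT * (1 - (1+r)^(-n)) / r
Discount factor: (1 + 0.073)^(-2) = 0.868561
Bracket: 1 - 0.868561 = 0.131439
PV = $1,500.00 * 0.131439 / 0.073 = $2,700.79

$2,700.79


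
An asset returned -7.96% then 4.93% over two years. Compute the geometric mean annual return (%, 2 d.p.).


Formula: Geometric mean = ((1+r1)*(1+r2))^(1/2) - 1
Product: (1 + -0.0796) * (1 + 0.0493) = 0.9204 * 1.0493 = 0.965776
Square root: 0.965776^0.5 = 0.982739
Geometric mean = 0.982739 - 1 = -0.017261
As percentage: -1.73%

-1.73%


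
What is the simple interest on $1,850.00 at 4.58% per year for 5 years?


Formula: I = P * r * t
Substituting: I = $1,850.00 * 0.0458 * 5
Step: I = $1,850.00 * 0.229
I = $423.65

$423.65


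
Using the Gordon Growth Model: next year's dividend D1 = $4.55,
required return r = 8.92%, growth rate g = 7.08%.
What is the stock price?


Formula: P = D1 / (r - g)
Spread: r - g = 0.0892 - 0.0708 = 0.0184
Substituting: P = $4.55 / 0.0184
P = $247.28

$247.28


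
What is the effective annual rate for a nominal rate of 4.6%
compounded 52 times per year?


Formula: EAR = (1 + r/m)^m - 1
Period rate: r/m = 0.046 / 52 = 0.000885
Compounding: (1 + 0.000885)^52 = 1.047053
EAR = 1.047053 - 1 = 0.047053

0.047053


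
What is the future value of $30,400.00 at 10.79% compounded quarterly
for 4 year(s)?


Formula: FV = P * (1 + r/m)^(m*t)
Period rate: r/m = 0.1079 / 4 = 0.026975
Total periods: m*t = 4 * 4 = 16
Growth factor: (1 + 0.026975)^16 = 1.530939
FV = $30,400.00 * 1.530939 = $46,540.55

$46,540.55


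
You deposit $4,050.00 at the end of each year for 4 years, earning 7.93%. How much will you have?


Formula: FV = PMT * ((1+r)^n - 1) / r
Growth factor: (1 + 0.0793)^4 = 1.356965
Numerator: 1.356965 - 1 = 0.356965
FV = $4,050.00 * 0.356965 / 0.0793 = $18,230.88

$18,230.88


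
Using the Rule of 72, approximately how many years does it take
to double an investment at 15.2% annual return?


Formula: Years ≈ 72 / r
Substituting: Years ≈ 72 / 15.2
Years ≈ 4.7

4.7 years


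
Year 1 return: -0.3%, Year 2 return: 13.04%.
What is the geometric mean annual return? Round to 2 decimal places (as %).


Formula: Geometric mean = ((1+r1)*(1+r2))^(1/2) - 1
Product: (1 + -0.003) * (1 + 0.1304) = 0.997 * 1.1304 = 1.127009
Square root: 1.127009^0.5 = 1.061607
Geometric mean = 1.061607 - 1 = 0.061607
As percentage: 6.16%

6.16%


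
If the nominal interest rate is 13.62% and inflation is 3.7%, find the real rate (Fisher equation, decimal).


Formula: (1 + r_real) = (1 + r_nom) / (1 + inflation)
Substituting: (1 + r_real) = 1.1362 / 1.037
(1 + r_real) = 1.095661
r_real = 1.095661 - 1 = 0.095661

0.095661


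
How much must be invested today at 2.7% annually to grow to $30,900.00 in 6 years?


Formula: PV = FV / (1 + r)^n
Substituting: PV = $30,900.00 / (1 + 0.027)^6
Discount factor: (1.027)^6 = 1.173337
PV = $30,900.00 / 1.173337 = $26,335.15

$26,335.15


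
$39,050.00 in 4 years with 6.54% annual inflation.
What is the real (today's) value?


Formula: Real value = nominal / (1 + inflation)^years
Price level: (1 + 0.0654)^4 = 1.2884
Real value = $39,050.00 / 1.2884 = $30,308.91

$30,308.91


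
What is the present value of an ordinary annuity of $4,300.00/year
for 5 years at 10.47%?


Formula: PV = PMT * (1 - (1+r)^(-n)) / r
Discount factor: (1 + 0.1047)^(-5) = 0.607825
Bracket: 1 - 0.607825 = 0.392175
PV = $4,300.00 * 0.392175 / 0.1047 = $16,106.54

$16,106.54


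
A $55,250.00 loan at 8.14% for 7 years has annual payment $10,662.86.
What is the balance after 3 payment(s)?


Formula: Balance = PV*(1+r)^k - PMT*((1+r)^k - 1)/r
Growth: (1 + 0.0814)^3 = 1.264617
Accumulated factor: ((1+r)^k - 1)/r = 3.250826
Balance = $55,250.00 * 1.264617 - $10,662.86 * 3.250826
Balance = $35,207.00

$35,207.00


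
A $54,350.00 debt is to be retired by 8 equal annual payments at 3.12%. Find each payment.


Formula: PMT = PV * r / (1 - (1+r)^(-n))
Denominator: 1 - (1 + 0.0312)^(-8) = 0.21791
Numerator: $54,350.00 * 0.0312 = 1695.72
PMT = 1695.72 / 0.21791 = $7,781.75

$7,781.75
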